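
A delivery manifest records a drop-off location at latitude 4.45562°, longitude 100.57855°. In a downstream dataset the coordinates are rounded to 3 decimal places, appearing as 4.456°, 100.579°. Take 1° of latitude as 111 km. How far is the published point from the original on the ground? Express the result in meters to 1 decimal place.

The latitude changed by -0.00038° and the longitude by -0.00045°.
North–south shift: -0.00038 × 111000 = -42.18 m.
East–west at this latitude: -0.00045° × 111000 × cos 4.456° ≈ -0.00045 × 110664 = -49.799 m.
Hypotenuse of the two orthogonal shifts: √(42.18² + 49.799²) = 65.2617 m.

65.3 meters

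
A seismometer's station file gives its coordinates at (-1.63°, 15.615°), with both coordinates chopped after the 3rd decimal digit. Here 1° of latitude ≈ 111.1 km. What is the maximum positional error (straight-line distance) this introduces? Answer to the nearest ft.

515 ft

Truncating at 3 decimal places can drop up to a full unit in the last place, so each coordinate may be off by as much as 0.001°.
N–S: 0.001° × 111100 m/° = 111.1 m.
Longitude error → 0.001 × 111100 × cos 1.63° = 0.001 × 111100 × 0.9996 ≈ 111.055 m.
Worst case both components are at the extreme and orthogonal: √(111.1² + 111.055²) ≈ 157.087 m.
In feet: 157.087 m ÷ 0.3048 ≈ 515.38 ft.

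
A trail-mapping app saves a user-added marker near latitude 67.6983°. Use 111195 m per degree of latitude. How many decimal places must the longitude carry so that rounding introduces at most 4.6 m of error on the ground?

4 decimal places

At 67.6983° one degree of longitude covers 111195 × cos 67.6983° ≈ 111195 × 0.3795 ≈ 42196.7 m.
N decimal places → at most half a unit in the last place, 0.5 × 10⁻ᴺ° = 42196.7/2 × 10⁻ᴺ m.
Setting 21098.3 × 10⁻ᴺ ≤ 4.6 gives 10ᴺ ≥ 4587, i.e. N ≥ 3.66.
N = 3 would give 21.1 m (too coarse); N = 4 gives 2.11 m ≤ 4.6 m.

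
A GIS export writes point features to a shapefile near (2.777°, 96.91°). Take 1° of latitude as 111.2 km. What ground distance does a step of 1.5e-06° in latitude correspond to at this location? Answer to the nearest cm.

17 cm

Along a meridian 1.5e-06° is 1.5e-06 × 111200 = 0.1668 m.
That is 0.1668 m = 16.68 cm.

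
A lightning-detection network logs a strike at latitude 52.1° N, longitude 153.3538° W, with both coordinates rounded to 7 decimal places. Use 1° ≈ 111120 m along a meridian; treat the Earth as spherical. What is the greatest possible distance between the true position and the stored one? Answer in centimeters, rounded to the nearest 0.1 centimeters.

0.7 centimeters

Rounding to 7 decimal places leaves each coordinate within ±5e-08° of the true value.
North–south component: 5e-08° × 111120 = 0.005556 m.
E–W at 52.1°: 5e-08° × 111120 × cos 52.1° = 5e-08 × 111120 × 0.6143 ≈ 0.00341297 m.
The two errors are perpendicular, so the maximum displacement is √(0.005556² + 0.00341297²) ≈ 0.00652054 m.
That is 0.00652054 m = 0.65205 cm.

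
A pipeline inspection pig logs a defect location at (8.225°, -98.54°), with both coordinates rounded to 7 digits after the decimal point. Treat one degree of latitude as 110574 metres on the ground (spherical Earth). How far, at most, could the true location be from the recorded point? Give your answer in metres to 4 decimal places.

Rounding to 7 decimal places leaves each coordinate within ±5e-08° of the true value.
N–S: 5e-08° × 110574 m/° = 0.0055287 m.
East–west component at 8.225°: 5e-08° × 110574 × cos 8.225° ≈ 5e-08 × 109437 ≈ 0.00547183 m.
Worst case both components are at the extreme and orthogonal: √(0.0055287² + 0.00547183²) ≈ 0.00777865 m.

0.0078 metres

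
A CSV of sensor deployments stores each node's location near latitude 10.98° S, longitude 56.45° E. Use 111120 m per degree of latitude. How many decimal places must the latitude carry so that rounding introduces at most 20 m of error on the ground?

4 decimal places

One degree of latitude covers 111120 m.
N decimal places → at most half a unit in the last place, 0.5 × 10⁻ᴺ° = 111120/2 × 10⁻ᴺ m.
Setting 55560 × 10⁻ᴺ ≤ 20 gives 10ᴺ ≥ 2778, i.e. N ≥ 3.44.
N = 3 would give 55.6 m (too coarse); N = 4 gives 5.56 m ≤ 20 m.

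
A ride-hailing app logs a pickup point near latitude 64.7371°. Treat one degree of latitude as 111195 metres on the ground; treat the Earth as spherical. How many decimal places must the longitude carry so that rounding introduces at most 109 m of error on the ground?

3 decimal places

At 64.7371° one degree of longitude covers 111195 × cos 64.7371° ≈ 111195 × 0.4268 ≈ 47455 m.
N decimal places → at most half a unit in the last place, 0.5 × 10⁻ᴺ° = 47455/2 × 10⁻ᴺ m.
Need 0.5 × 47455 × 10⁻ᴺ ≤ 109 → 10⁻ᴺ ≤ 4.594e-03, so N ≥ 2.34.
N = 2 would give 237 m (too coarse); N = 3 gives 23.7 m ≤ 109 m.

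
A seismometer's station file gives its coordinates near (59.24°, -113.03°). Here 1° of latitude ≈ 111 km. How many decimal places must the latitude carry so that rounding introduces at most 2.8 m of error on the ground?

One degree of latitude covers 111000 m.
With N decimal places the half-ulp bound is 0.5·10⁻ᴺ°, or 0.5·10⁻ᴺ × 111000 m on the ground.
Setting 55500 × 10⁻ᴺ ≤ 2.8 gives 10ᴺ ≥ 1.982e+04, i.e. N ≥ 4.30.
N = 4 would give 5.55 m (too coarse); N = 5 gives 0.555 m ≤ 2.8 m.

5 decimal places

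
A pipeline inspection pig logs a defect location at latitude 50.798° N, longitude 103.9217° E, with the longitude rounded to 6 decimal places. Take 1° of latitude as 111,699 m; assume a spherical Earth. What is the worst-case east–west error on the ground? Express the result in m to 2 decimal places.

Rounding to 6 decimal places leaves the longitude within ±5e-07° of the true value.
Parallels shrink by cos φ, so at 50.798° a degree of longitude is 111699 × 0.6321 ≈ 70600.1 m.
So at most 5e-07° × 70600.1 ≈ 0.0353 m east–west.

0.04 m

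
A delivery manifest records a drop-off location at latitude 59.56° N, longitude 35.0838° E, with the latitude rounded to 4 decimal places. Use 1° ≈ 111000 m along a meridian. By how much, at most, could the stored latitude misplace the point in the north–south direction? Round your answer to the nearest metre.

6 metres

Rounding to 4 decimal places leaves the latitude within ±5e-05° of the true value.
Along the meridian that is 5e-05° × 111000 m/° = 5.55 m.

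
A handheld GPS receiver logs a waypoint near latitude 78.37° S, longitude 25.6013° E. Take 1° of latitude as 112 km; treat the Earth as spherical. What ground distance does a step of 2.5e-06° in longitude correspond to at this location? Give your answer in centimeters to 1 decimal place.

2.5e-06° of longitude at 78.37° is 2.5e-06 × 112000 × cos 78.37° ≈ 2.5e-06 × 22578.2 = 0.0564454 m.
That is 0.0564454 m = 5.6445 cm.

5.6 centimeters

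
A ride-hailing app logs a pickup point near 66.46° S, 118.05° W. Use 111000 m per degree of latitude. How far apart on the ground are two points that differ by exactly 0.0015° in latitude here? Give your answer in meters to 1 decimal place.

166.5 meters

0.0015° × 111000 m/° = 166.5 m.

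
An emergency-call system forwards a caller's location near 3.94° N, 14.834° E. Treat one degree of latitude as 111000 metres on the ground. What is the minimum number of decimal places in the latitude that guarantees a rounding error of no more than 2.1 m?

5 decimal places

One degree of latitude covers 111000 m.
With N decimal places the half-ulp bound is 0.5·10⁻ᴺ°, or 0.5·10⁻ᴺ × 111000 m on the ground.
Setting 55500 × 10⁻ᴺ ≤ 2.1 gives 10ᴺ ≥ 2.643e+04, i.e. N ≥ 4.42.
N = 4 would give 5.55 m (too coarse); N = 5 gives 0.555 m ≤ 2.1 m.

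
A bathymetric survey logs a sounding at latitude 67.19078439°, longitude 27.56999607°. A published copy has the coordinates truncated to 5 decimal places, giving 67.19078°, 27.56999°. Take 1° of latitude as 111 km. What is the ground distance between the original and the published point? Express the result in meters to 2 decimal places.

The latitude changed by +0.00000439° and the longitude by +0.00000607°.
N–S: 0.00000439° × 111000 m/° = 0.48729 m.
E–W at 67.1908°: 0.00000607° × 111000 × cos 67.1908° = 0.00000607 × 111000 × 0.3877 ≈ 0.261196 m.
Distance: √(0.48729² + 0.261196²) ≈ 0.552879 m.

0.55 meters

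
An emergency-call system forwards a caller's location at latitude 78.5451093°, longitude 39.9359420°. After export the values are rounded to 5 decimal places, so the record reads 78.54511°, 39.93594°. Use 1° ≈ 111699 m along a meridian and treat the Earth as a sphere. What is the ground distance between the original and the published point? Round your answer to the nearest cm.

The latitude changed by -0.0000007° and the longitude by +0.0000020°.
North–south shift: -0.0000007 × 111699 = -0.0781893 m.
East–west at this latitude: 0.0000020° × 111699 × cos 78.5451° ≈ 0.0000020 × 22183 = 0.044366 m.
Distance: √(0.0781893² + 0.044366²) ≈ 0.0898995 m.
That is 0.0898995 m = 8.9899 cm.

9 cm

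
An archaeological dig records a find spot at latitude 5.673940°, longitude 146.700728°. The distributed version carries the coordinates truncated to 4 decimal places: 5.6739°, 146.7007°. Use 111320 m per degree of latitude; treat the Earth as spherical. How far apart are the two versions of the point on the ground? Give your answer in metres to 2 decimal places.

Δlat = 5.673940 − 5.6739 = +0.000040°; Δlon = 146.700728 − 146.7007 = +0.000028°.
N–S: 0.000040° × 111320 m/° = 4.4528 m.
East–west at this latitude: 0.000028° × 111320 × cos 5.6739° ≈ 0.000028 × 110775 = 3.10169 m.
Distance: √(4.4528² + 3.10169²) ≈ 5.42659 m.

5.43 metres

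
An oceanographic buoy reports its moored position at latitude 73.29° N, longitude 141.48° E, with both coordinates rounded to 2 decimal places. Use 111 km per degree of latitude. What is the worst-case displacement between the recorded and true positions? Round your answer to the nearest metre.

577 metres

Rounding to 2 decimal places leaves each coordinate within ±0.005° of the true value.
North–south component: 0.005° × 111000 = 555 m.
East–west component at 73.29°: 0.005° × 111000 × cos 73.29° ≈ 0.005 × 31915.6 ≈ 159.578 m.
Worst case both components are at the extreme and orthogonal: √(555² + 159.578²) ≈ 577.486 m.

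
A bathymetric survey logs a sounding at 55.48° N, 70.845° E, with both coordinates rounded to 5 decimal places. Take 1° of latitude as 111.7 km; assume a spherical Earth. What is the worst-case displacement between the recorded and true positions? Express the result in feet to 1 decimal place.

2.1 feet

Rounding to 5 decimal places leaves each coordinate within ±5e-06° of the true value.
Latitude error → 5e-06 × 111700 = 0.5585 m along the meridian.
East–west component at 55.48°: 5e-06° × 111700 × cos 55.48° ≈ 5e-06 × 63299.7 ≈ 0.316499 m.
Combining orthogonally: (0.5585² + 0.316499²)^½ ≈ 0.641945 m.
Converting: 0.641945 m × 3.2808 ft/m ≈ 2.1061 ft.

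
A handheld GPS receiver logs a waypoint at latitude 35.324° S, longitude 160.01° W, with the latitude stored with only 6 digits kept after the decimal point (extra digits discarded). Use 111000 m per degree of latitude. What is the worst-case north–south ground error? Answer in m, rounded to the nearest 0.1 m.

0.1 m

Truncating at 6 decimal places can drop up to a full unit in the last place, so the latitude may be off by as much as 1e-06°.
So the N–S error is at most 1e-06 × 111000 = 0.111 m.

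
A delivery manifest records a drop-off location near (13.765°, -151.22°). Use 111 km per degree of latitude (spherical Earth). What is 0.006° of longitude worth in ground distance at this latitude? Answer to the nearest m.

One degree of longitude here spans 111000 × cos 13.765° = 111000 × 0.9713 ≈ 107812 m; 0.006° of that is 646.872 m.

647 m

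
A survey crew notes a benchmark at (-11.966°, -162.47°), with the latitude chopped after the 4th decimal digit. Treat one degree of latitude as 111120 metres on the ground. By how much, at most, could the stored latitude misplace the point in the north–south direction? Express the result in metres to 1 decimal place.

Truncating at 4 decimal places can drop up to a full unit in the last place, so the latitude may be off by as much as 0.0001°.
Along the meridian that is 0.0001° × 111120 m/° = 11.112 m.

11.1 metres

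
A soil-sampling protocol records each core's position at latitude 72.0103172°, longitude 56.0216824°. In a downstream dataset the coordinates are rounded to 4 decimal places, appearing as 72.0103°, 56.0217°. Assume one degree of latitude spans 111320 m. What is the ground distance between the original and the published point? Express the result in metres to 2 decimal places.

Δlat = 72.0103172 − 72.0103 = +0.0000172°; Δlon = 56.0216824 − 56.0217 = -0.0000176°.
N–S: 0.0000172° × 111320 m/° = 1.9147 m.
E–W at 72.0103°: -0.0000176° × 111320 × cos 72.0103° = -0.0000176 × 111320 × 0.3088 ≈ -0.605101 m.
Distance: √(1.9147² + 0.605101²) ≈ 2.00804 m.

2.01 metres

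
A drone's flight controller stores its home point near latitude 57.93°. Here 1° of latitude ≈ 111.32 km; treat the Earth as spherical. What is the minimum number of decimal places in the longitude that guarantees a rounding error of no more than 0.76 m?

5 decimal places

At 57.93° one degree of longitude covers 111320 × cos 57.93° ≈ 111320 × 0.5310 ≈ 59105.9 m.
N decimal places → at most half a unit in the last place, 0.5 × 10⁻ᴺ° = 59105.9/2 × 10⁻ᴺ m.
Setting 29553 × 10⁻ᴺ ≤ 0.76 gives 10ᴺ ≥ 3.889e+04, i.e. N ≥ 4.59.
So 5 decimal places suffice (0.296 m); 4 would allow up to 2.96 m.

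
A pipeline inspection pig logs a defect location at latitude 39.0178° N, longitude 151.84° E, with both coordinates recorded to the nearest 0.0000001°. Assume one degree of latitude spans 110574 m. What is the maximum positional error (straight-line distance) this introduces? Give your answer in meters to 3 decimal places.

0.007 meters

Rounding to 7 decimal places leaves each coordinate within ±5e-08° of the true value.
N–S: 5e-08° × 110574 m/° = 0.0055287 m.
East–west component at 39.0178°: 5e-08° × 110574 × cos 39.0178° ≈ 5e-08 × 85910.5 ≈ 0.00429553 m.
Worst case both components are at the extreme and orthogonal: √(0.0055287² + 0.00429553²) ≈ 0.00700129 m.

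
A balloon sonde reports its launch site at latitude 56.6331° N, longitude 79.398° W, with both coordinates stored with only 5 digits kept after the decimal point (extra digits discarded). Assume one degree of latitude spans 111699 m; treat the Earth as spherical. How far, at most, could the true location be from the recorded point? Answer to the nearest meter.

Truncating at 5 decimal places can drop up to a full unit in the last place, so each coordinate may be off by as much as 1e-05°.
Latitude error → 1e-05 × 111699 = 1.11699 m along the meridian.
E–W at 56.6331°: 1e-05° × 111699 × cos 56.6331° = 1e-05 × 111699 × 0.5500 ≈ 0.614343 m.
Combining orthogonally: (1.11699² + 0.614343²)^½ ≈ 1.27479 m.

1 meters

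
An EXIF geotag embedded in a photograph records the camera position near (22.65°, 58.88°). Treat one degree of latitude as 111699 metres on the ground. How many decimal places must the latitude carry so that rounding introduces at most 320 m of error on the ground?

3 decimal places

One degree of latitude covers 111699 m.
Rounding to N decimal places gives at most 0.5 × 10⁻ᴺ degrees of error, i.e. 0.5 × 10⁻ᴺ × 111699 m.
Need 0.5 × 111699 × 10⁻ᴺ ≤ 320 → 10⁻ᴺ ≤ 5.730e-03, so N ≥ 2.24.
At 2 places the error can reach 558 m, but 3 places keeps it to 55.8 m.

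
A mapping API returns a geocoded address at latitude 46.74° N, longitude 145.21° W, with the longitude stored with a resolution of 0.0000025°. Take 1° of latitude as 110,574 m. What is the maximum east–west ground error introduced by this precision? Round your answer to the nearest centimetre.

With a 0.0000025° grid the true value lies within half a step, ±0.0000025°/2 = ±1.25e-06°, of the stored one.
Parallels shrink by cos φ, so at 46.74° a degree of longitude is 110574 × 0.6853 ≈ 75777.5 m.
East–west error: 1.25e-06° × 75777.5 m/° ≈ 0.0947218 m.
That is 0.0947218 m = 9.4722 cm.

9 centimetres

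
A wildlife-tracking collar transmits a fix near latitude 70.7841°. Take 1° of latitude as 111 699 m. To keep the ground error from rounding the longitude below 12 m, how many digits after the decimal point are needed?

4 decimal places

At 70.7841° one degree of longitude covers 111699 × cos 70.7841° ≈ 111699 × 0.3291 ≈ 36763.3 m.
With N decimal places the half-ulp bound is 0.5·10⁻ᴺ°, or 0.5·10⁻ᴺ × 36763.3 m on the ground.
Need 0.5 × 36763.3 × 10⁻ᴺ ≤ 12 → 10⁻ᴺ ≤ 6.528e-04, so N ≥ 3.19.
At 3 places the error can reach 18.4 m, but 4 places keeps it to 1.84 m.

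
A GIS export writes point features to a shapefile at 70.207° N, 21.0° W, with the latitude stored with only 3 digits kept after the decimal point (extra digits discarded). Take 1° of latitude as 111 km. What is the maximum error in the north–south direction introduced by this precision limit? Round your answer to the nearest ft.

Truncating at 3 decimal places can drop up to a full unit in the last place, so the latitude may be off by as much as 0.001°.
North–south distance: 0.001° × 111000 m/° = 111 m.
In feet: 111 m ÷ 0.3048 ≈ 364.17 ft.

364 ft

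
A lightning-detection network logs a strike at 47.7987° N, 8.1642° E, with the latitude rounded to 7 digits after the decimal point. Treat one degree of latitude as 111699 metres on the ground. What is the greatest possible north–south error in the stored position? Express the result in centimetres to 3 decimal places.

0.558 centimetres

Rounding to 7 decimal places leaves the latitude within ±5e-08° of the true value.
So the N–S error is at most 5e-08 × 111699 = 0.00558495 m.
That is 0.00558495 m = 0.55849 cm.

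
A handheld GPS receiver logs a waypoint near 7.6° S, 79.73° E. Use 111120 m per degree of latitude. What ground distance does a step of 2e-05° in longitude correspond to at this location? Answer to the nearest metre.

2e-05° of longitude at 7.6° is 2e-05 × 111120 × cos 7.6° ≈ 2e-05 × 110144 = 2.20288 m.

2 metres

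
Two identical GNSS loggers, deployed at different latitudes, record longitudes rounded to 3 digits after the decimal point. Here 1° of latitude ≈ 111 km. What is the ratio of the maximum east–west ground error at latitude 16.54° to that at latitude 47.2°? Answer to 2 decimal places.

Rounding to 3 decimal places leaves the longitude within ±0.0005° of the true value.
Error at 16.54° = 0.0005° × 111000 × cos 16.54° ≈ 55.5 × 0.9586 = 53.203 m.
At 47.2°: 0.0005° × 111000 × cos 47.2° = 0.0005 × 111000 × 0.6794 ≈ 37.709 m.
The ratio reduces to cos 16.54° / cos 47.2° = 0.9586/0.6794 ≈ 1.4109.

1.41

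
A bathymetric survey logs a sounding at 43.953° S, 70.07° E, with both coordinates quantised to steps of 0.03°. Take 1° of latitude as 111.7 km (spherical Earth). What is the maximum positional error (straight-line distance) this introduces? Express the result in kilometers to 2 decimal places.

2.06 kilometers

With a 0.03° grid the true value lies within half a step, ±0.03°/2 = ±0.015°, of the stored one.
North–south component: 0.015° × 111700 = 1675.5 m.
E–W at 43.953°: 0.015° × 111700 × cos 43.953° = 0.015 × 111700 × 0.7199 ≈ 1206.21 m.
The two errors are perpendicular, so the maximum displacement is √(1675.5² + 1206.21²) ≈ 2064.52 m.
That is 2064.52 m = 2.0645 km.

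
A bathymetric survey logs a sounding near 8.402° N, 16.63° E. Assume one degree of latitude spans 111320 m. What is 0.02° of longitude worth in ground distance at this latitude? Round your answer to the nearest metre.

2203 metres

At 8.402° a degree of longitude is 111320 × cos 8.402° ≈ 110125 m, so 0.02° corresponds to 2202.5 m.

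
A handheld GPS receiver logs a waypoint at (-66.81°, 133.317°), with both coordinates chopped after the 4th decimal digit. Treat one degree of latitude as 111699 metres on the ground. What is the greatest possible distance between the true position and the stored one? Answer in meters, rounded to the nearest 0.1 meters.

Truncating at 4 decimal places can drop up to a full unit in the last place, so each coordinate may be off by as much as 0.0001°.
North–south component: 0.0001° × 111699 = 11.1699 m.
East–west component at 66.81°: 0.0001° × 111699 × cos 66.81° ≈ 0.0001 × 43985 ≈ 4.3985 m.
The two errors are perpendicular, so the maximum displacement is √(11.1699² + 4.3985²) ≈ 12.0047 m.

12.0 meters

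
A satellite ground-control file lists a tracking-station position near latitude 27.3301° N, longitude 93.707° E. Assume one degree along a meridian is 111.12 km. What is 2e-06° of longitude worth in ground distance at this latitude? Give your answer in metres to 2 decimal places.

0.20 metres

2e-06° of longitude at 27.3301° is 2e-06 × 111120 × cos 27.3301° ≈ 2e-06 × 98716.4 = 0.197433 m.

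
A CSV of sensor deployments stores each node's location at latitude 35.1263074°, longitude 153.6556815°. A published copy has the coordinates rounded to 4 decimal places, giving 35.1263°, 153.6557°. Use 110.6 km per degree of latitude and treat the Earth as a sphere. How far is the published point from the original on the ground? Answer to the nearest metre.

Δlat = 35.1263074 − 35.1263 = +0.0000074°; Δlon = 153.6556815 − 153.6557 = -0.0000185°.
North–south shift: 0.0000074 × 110600 = 0.81844 m.
E–W at 35.1263°: -0.0000185° × 110600 × cos 35.1263° = -0.0000185 × 110600 × 0.8179 ≈ -1.67348 m.
Distance: √(0.81844² + 1.67348²) ≈ 1.86289 m.

2 metres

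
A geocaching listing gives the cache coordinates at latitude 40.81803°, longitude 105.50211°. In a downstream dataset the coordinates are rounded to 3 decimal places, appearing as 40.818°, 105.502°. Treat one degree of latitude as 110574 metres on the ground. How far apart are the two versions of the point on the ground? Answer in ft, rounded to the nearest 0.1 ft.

32.1 ft

Δlat = 40.81803 − 40.818 = +0.00003°; Δlon = 105.50211 − 105.502 = +0.00011°.
North–south shift: 0.00003 × 110574 = 3.31722 m.
East–west at this latitude: 0.00011° × 110574 × cos 40.818° ≈ 0.00011 × 83681.3 = 9.20494 m.
Combined displacement = (3.31722² + 9.20494²)^½ ≈ 9.78442 m.
Converting: 9.78442 m × 3.2808 ft/m ≈ 32.101 ft.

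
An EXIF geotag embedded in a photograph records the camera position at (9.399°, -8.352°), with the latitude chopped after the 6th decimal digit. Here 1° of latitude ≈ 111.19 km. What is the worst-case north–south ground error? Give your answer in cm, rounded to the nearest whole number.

11 cm

Truncating at 6 decimal places can drop up to a full unit in the last place, so the latitude may be off by as much as 1e-06°.
So the N–S error is at most 1e-06 × 111190 = 0.11119 m.
That is 0.11119 m = 11.119 cm.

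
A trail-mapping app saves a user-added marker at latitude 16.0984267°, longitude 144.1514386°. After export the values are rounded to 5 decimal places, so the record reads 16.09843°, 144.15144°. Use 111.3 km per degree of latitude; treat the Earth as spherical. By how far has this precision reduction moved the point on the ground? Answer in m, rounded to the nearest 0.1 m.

0.4 m

The latitude changed by -0.0000033° and the longitude by -0.0000014°.
North–south shift: -0.0000033 × 111300 = -0.36729 m.
E–W at 16.0984°: -0.0000014° × 111300 × cos 16.0984° = -0.0000014 × 111300 × 0.9608 ≈ -0.14971 m.
Distance: √(0.36729² + 0.14971²) ≈ 0.39663 m.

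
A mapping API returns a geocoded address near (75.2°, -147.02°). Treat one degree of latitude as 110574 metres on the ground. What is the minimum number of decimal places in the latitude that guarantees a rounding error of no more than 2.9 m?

5

One degree of latitude covers 110574 m.
With N decimal places the half-ulp bound is 0.5·10⁻ᴺ°, or 0.5·10⁻ᴺ × 110574 m on the ground.
Need 0.5 × 110574 × 10⁻ᴺ ≤ 2.9 → 10⁻ᴺ ≤ 5.245e-05, so N ≥ 4.28.
N = 4 would give 5.53 m (too coarse); N = 5 gives 0.553 m ≤ 2.9 m.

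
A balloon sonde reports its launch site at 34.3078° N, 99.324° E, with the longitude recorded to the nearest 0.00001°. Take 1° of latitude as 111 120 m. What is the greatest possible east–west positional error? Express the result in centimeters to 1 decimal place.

Rounding to 5 decimal places leaves the longitude within ±5e-06° of the true value.
Parallels shrink by cos φ, so at 34.3078° a degree of longitude is 111120 × 0.8260 ≈ 91787.5 m.
East–west error: 5e-06° × 91787.5 m/° ≈ 0.458938 m.
That is 0.458938 m = 45.894 cm.

45.9 centimeters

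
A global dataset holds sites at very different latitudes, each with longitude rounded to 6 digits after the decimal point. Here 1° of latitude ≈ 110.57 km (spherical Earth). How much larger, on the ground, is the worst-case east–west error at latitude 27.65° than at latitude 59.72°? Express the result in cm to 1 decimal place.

Rounding to 6 decimal places leaves the longitude within ±5e-07° of the true value.
At 27.65°: 5e-07° × 110570 × cos 27.65° = 5e-07 × 110570 × 0.8858 ≈ 0.048971 m.
Error at 59.72° = 5e-07° × 110570 × cos 59.72° ≈ 0.055285 × 0.5042 = 0.027876 m.
So the lower-latitude error exceeds the higher by 0.048971 − 0.027876 = 0.021095 m.
That is 0.0210952 m = 2.1095 cm.

2.1 cm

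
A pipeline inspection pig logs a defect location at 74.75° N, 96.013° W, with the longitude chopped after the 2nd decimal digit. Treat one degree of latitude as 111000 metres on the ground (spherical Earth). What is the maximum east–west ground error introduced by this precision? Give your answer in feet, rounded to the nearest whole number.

958 feet

Truncating at 2 decimal places can drop up to a full unit in the last place, so the longitude may be off by as much as 0.01°.
Parallels shrink by cos φ, so at 74.75° a degree of longitude is 111000 × 0.2630 ≈ 29196.5 m.
So at most 0.01° × 29196.5 ≈ 291.965 m east–west.
In feet: 291.965 m ÷ 0.3048 ≈ 957.89 ft.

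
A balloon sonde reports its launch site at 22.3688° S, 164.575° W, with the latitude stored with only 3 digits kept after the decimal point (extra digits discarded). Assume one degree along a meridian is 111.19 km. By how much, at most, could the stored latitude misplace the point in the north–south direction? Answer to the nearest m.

111 m

Truncating at 3 decimal places can drop up to a full unit in the last place, so the latitude may be off by as much as 0.001°.
So the N–S error is at most 0.001 × 111190 = 111.19 m.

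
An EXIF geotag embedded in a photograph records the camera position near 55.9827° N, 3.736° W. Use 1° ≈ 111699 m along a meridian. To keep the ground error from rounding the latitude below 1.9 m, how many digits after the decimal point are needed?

5 decimal places

One degree of latitude covers 111699 m.
N decimal places → at most half a unit in the last place, 0.5 × 10⁻ᴺ° = 111699/2 × 10⁻ᴺ m.
Setting 55849.5 × 10⁻ᴺ ≤ 1.9 gives 10ᴺ ≥ 2.939e+04, i.e. N ≥ 4.47.
At 4 places the error can reach 5.58 m, but 5 places keeps it to 0.558 m.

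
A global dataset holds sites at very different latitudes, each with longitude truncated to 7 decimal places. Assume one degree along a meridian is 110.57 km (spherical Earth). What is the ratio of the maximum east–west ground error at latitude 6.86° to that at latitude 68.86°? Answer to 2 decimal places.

Truncating at 7 decimal places can drop up to a full unit in the last place, so the longitude may be off by as much as 1e-07°.
At 6.86°: 1e-07° × 110570 × cos 6.86° = 1e-07 × 110570 × 0.9928 ≈ 0.010978 m.
Error at 68.86° = 1e-07° × 110570 × cos 68.86° ≈ 0.011057 × 0.3606 = 0.0039877 m.
Ratio: 0.010978 / 0.0039877 = cos 6.86° / cos 68.86° ≈ 2.7529.

2.75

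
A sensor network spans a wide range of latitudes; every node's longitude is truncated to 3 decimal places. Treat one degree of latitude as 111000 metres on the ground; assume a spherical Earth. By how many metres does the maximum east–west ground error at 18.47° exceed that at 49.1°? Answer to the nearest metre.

33 metres

Truncating at 3 decimal places can drop up to a full unit in the last place, so the longitude may be off by as much as 0.001°.
At 18.47°: 0.001° × 111000 × cos 18.47° = 0.001 × 111000 × 0.9485 ≈ 105.28 m.
Error at 49.1° = 0.001° × 111000 × cos 49.1° ≈ 111 × 0.6547 = 72.676 m.
So the lower-latitude error exceeds the higher by 105.28 − 72.676 = 32.606 m.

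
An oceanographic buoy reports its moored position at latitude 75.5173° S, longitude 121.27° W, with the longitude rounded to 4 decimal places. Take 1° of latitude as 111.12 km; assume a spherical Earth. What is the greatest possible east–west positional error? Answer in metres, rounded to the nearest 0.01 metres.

1.39 metres

Rounding to 4 decimal places leaves the longitude within ±5e-05° of the true value.
At latitude 75.5173° a degree of longitude spans 111120 m × cos 75.5173° = 111120 × 0.2501 ≈ 27789.7 m.
Maximum E–W displacement: 5e-05 × 27789.7 = 1.38949 m.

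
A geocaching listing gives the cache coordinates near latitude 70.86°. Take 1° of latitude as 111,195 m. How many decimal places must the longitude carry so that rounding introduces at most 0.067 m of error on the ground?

6

At 70.86° one degree of longitude covers 111195 × cos 70.86° ≈ 111195 × 0.3279 ≈ 36458.3 m.
Rounding to N decimal places gives at most 0.5 × 10⁻ᴺ degrees of error, i.e. 0.5 × 10⁻ᴺ × 36458.3 m.
Need 0.5 × 36458.3 × 10⁻ᴺ ≤ 0.067 → 10⁻ᴺ ≤ 3.675e-06, so N ≥ 5.43.
At 5 places the error can reach 0.182 m, but 6 places keeps it to 0.0182 m.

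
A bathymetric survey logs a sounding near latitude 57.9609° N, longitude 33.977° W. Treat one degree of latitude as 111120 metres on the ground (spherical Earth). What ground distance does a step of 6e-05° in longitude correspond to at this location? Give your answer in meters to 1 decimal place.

3.5 meters

6e-05° of longitude at 57.9609° is 6e-05 × 111120 × cos 57.9609° ≈ 6e-05 × 58948.9 = 3.53694 m.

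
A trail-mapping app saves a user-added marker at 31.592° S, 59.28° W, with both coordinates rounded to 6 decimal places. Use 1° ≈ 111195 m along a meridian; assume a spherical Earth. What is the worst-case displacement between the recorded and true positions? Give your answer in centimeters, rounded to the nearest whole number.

Rounding to 6 decimal places leaves each coordinate within ±5e-07° of the true value.
N–S: 5e-07° × 111195 m/° = 0.0555975 m.
Longitude error → 5e-07 × 111195 × cos 31.592° = 5e-07 × 111195 × 0.8518 ≈ 0.047358 m.
The two errors are perpendicular, so the maximum displacement is √(0.0555975² + 0.047358²) ≈ 0.0730333 m.
That is 0.0730333 m = 7.3033 cm.

7 centimeters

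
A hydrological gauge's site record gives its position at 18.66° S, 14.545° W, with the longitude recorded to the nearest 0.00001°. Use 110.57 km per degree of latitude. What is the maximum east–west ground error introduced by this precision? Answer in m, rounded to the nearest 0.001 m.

Rounding to 5 decimal places leaves the longitude within ±5e-06° of the true value.
At latitude 18.66° a degree of longitude spans 110570 m × cos 18.66° = 110570 × 0.9474 ≈ 104758 m.
East–west error: 5e-06° × 104758 m/° ≈ 0.523789 m.

0.524 m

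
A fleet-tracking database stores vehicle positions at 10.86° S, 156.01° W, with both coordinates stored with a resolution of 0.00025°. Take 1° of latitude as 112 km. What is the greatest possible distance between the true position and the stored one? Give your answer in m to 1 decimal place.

19.6 m

With a 0.00025° grid the true value lies within half a step, ±0.00025°/2 = ±0.000125°, of the stored one.
Latitude error → 0.000125 × 112000 = 14 m along the meridian.
Longitude error → 0.000125 × 112000 × cos 10.86° = 0.000125 × 112000 × 0.9821 ≈ 13.7493 m.
Combining orthogonally: (14² + 13.7493²)^½ ≈ 19.6225 m.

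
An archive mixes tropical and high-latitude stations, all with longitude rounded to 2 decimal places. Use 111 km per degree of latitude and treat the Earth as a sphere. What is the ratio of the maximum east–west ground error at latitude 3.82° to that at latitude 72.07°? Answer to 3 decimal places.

Rounding to 2 decimal places leaves the longitude within ±0.005° of the true value.
At 3.82°: 0.005° × 111000 × cos 3.82° = 0.005 × 111000 × 0.9978 ≈ 553.77 m.
At 72.07°: 0.005° × 111000 × cos 72.07° = 0.005 × 111000 × 0.3079 ≈ 170.86 m.
Ratio: 553.77 / 170.86 = cos 3.82° / cos 72.07° ≈ 3.2411.

3.241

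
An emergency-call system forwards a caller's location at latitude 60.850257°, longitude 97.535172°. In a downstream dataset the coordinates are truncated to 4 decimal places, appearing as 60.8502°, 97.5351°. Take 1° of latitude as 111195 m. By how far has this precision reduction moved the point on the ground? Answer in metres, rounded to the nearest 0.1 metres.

7.4 metres

The latitude changed by +0.000057° and the longitude by +0.000072°.
North–south shift: 0.000057 × 111195 = 6.33811 m.
East–west at this latitude: 0.000072° × 111195 × cos 60.8502° ≈ 0.000072 × 54162.5 = 3.8997 m.
Distance: √(6.33811² + 3.8997²) ≈ 7.44173 m.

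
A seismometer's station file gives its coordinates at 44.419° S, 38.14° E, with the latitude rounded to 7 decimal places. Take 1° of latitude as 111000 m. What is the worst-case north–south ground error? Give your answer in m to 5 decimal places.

0.00555 m

Rounding to 7 decimal places leaves the latitude within ±5e-08° of the true value.
North–south distance: 5e-08° × 111000 m/° = 0.00555 m.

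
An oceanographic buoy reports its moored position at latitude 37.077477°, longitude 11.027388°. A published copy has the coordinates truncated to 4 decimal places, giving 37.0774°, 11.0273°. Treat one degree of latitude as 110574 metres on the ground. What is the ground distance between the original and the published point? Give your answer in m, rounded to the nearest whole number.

12 m

Δlat = 37.077477 − 37.0774 = +0.000077°; Δlon = 11.027388 − 11.0273 = +0.000088°.
North–south shift: 0.000077 × 110574 = 8.5142 m.
E–W at 37.0774°: 0.000088° × 110574 × cos 37.0774° = 0.000088 × 110574 × 0.7978 ≈ 7.76321 m.
Hypotenuse of the two orthogonal shifts: √(8.5142² + 7.76321²) = 11.5221 m.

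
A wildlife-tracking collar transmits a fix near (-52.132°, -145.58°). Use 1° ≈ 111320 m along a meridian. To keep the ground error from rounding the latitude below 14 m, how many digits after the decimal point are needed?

One degree of latitude covers 111320 m.
With N decimal places the half-ulp bound is 0.5·10⁻ᴺ°, or 0.5·10⁻ᴺ × 111320 m on the ground.
Setting 55660 × 10⁻ᴺ ≤ 14 gives 10ᴺ ≥ 3976, i.e. N ≥ 3.60.
So 4 decimal places suffice (5.57 m); 3 would allow up to 55.7 m.

4 decimal places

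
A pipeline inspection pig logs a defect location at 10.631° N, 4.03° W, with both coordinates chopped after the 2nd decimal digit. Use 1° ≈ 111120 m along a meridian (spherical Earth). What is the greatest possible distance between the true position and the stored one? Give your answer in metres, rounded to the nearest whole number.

Truncating at 2 decimal places can drop up to a full unit in the last place, so each coordinate may be off by as much as 0.01°.
Latitude error → 0.01 × 111120 = 1111.2 m along the meridian.
East–west component at 10.631°: 0.01° × 111120 × cos 10.631° ≈ 0.01 × 109213 ≈ 1092.13 m.
Combining orthogonally: (1111.2² + 1092.13²)^½ ≈ 1558.05 m.

1558 metres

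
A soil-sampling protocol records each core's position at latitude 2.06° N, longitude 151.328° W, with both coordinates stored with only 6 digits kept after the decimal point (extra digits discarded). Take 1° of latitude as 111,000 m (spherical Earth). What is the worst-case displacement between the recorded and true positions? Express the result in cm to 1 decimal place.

15.7 cm

Truncating at 6 decimal places can drop up to a full unit in the last place, so each coordinate may be off by as much as 1e-06°.
Latitude error → 1e-06 × 111000 = 0.111 m along the meridian.
East–west component at 2.06°: 1e-06° × 111000 × cos 2.06° ≈ 1e-06 × 110928 ≈ 0.110928 m.
Worst case both components are at the extreme and orthogonal: √(0.111² + 0.110928²) ≈ 0.156927 m.
That is 0.156927 m = 15.693 cm.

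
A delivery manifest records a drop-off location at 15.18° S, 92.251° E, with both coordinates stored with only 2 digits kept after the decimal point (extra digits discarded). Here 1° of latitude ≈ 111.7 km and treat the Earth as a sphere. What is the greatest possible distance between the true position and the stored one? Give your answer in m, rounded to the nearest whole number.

Truncating at 2 decimal places can drop up to a full unit in the last place, so each coordinate may be off by as much as 0.01°.
Latitude error → 0.01 × 111700 = 1117 m along the meridian.
E–W at 15.18°: 0.01° × 111700 × cos 15.18° = 0.01 × 111700 × 0.9651 ≈ 1078.03 m.
The two errors are perpendicular, so the maximum displacement is √(1117² + 1078.03²) ≈ 1552.36 m.

1552 m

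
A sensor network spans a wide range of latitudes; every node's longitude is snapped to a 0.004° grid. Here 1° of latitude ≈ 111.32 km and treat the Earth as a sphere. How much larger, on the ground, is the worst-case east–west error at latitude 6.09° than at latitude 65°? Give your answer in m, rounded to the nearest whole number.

With a 0.004° grid the true value lies within half a step, ±0.004°/2 = ±0.002°, of the stored one.
At 6.09°: 0.002° × 111320 × cos 6.09° = 0.002 × 111320 × 0.9944 ≈ 221.38 m.
Error at 65° = 0.002° × 111320 × cos 65° ≈ 222.64 × 0.4226 = 94.092 m.
Difference: 221.38 − 94.092 = 127.29 m.

127 m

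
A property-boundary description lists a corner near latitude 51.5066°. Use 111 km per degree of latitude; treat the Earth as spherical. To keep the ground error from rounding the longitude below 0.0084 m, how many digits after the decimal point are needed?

At 51.5066° one degree of longitude covers 111000 × cos 51.5066° ≈ 111000 × 0.6224 ≈ 69089.1 m.
N decimal places → at most half a unit in the last place, 0.5 × 10⁻ᴺ° = 69089.1/2 × 10⁻ᴺ m.
Setting 34544.6 × 10⁻ᴺ ≤ 0.0084 gives 10ᴺ ≥ 4.112e+06, i.e. N ≥ 6.61.
At 6 places the error can reach 0.0345 m, but 7 places keeps it to 0.00345 m.

7 decimal places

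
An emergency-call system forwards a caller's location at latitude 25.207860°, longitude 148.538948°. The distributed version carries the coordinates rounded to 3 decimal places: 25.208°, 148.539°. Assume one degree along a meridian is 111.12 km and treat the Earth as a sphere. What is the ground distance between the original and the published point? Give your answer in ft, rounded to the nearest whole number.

54 ft

Δlat = 25.207860 − 25.208 = -0.000140°; Δlon = 148.538948 − 148.539 = -0.000052°.
N–S: -0.000140° × 111120 m/° = -15.5568 m.
East–west at this latitude: -0.000052° × 111120 × cos 25.208° ≈ -0.000052 × 100538 = -5.22796 m.
Distance: √(15.5568² + 5.22796²) ≈ 16.4118 m.
In feet: 16.4118 m ÷ 0.3048 ≈ 53.844 ft.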